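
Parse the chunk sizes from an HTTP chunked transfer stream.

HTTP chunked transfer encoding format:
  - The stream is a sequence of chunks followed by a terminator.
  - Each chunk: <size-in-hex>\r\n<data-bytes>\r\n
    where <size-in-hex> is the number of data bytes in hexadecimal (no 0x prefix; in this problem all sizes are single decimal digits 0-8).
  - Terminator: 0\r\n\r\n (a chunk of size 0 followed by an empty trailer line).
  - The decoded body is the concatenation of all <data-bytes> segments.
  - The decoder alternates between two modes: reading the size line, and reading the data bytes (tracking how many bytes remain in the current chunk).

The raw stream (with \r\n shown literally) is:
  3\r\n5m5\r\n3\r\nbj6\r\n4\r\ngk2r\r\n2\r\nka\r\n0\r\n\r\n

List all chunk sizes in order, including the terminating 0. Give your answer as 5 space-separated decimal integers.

Answer: 3 3 4 2 0

Derivation:
Chunk 1: stream[0..1]='3' size=0x3=3, data at stream[3..6]='5m5' -> body[0..3], body so far='5m5'
Chunk 2: stream[8..9]='3' size=0x3=3, data at stream[11..14]='bj6' -> body[3..6], body so far='5m5bj6'
Chunk 3: stream[16..17]='4' size=0x4=4, data at stream[19..23]='gk2r' -> body[6..10], body so far='5m5bj6gk2r'
Chunk 4: stream[25..26]='2' size=0x2=2, data at stream[28..30]='ka' -> body[10..12], body so far='5m5bj6gk2rka'
Chunk 5: stream[32..33]='0' size=0 (terminator). Final body='5m5bj6gk2rka' (12 bytes)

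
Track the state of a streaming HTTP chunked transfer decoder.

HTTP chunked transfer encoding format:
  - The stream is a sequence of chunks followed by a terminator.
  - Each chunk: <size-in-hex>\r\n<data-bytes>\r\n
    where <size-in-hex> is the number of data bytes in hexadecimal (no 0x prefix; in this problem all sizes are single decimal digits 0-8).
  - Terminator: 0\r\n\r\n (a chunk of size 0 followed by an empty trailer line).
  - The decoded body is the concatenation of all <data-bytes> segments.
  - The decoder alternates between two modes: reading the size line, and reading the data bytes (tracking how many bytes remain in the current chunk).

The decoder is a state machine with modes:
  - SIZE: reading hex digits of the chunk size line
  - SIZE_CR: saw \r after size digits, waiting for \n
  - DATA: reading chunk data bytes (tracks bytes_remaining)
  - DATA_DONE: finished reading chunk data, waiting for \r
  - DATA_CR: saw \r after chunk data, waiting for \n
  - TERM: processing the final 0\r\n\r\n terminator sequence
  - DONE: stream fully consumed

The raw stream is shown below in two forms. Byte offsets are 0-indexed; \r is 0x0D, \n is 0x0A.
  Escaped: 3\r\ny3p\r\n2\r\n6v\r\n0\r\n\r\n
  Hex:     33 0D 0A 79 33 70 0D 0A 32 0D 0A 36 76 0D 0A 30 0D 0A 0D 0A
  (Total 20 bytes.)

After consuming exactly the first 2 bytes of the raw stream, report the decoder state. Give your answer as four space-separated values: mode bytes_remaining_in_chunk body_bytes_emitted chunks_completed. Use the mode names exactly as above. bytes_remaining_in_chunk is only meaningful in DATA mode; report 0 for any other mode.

Byte 0 = '3': mode=SIZE remaining=0 emitted=0 chunks_done=0
Byte 1 = 0x0D: mode=SIZE_CR remaining=0 emitted=0 chunks_done=0

Answer: SIZE_CR 0 0 0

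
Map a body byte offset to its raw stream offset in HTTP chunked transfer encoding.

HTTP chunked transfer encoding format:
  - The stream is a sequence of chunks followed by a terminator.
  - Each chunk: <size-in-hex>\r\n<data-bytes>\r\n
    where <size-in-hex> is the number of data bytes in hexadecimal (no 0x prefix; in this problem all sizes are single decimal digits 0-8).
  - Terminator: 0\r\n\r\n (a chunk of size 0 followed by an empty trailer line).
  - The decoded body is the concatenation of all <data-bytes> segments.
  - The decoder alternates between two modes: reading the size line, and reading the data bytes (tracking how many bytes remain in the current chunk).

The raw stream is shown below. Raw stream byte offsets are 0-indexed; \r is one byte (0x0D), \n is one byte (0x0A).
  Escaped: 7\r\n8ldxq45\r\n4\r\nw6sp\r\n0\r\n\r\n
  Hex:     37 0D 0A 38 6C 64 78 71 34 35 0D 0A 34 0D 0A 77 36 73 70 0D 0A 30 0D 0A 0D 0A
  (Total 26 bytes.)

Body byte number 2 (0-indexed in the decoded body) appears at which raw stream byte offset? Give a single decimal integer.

Chunk 1: stream[0..1]='7' size=0x7=7, data at stream[3..10]='8ldxq45' -> body[0..7], body so far='8ldxq45'
Chunk 2: stream[12..13]='4' size=0x4=4, data at stream[15..19]='w6sp' -> body[7..11], body so far='8ldxq45w6sp'
Chunk 3: stream[21..22]='0' size=0 (terminator). Final body='8ldxq45w6sp' (11 bytes)
Body byte 2 at stream offset 5

Answer: 5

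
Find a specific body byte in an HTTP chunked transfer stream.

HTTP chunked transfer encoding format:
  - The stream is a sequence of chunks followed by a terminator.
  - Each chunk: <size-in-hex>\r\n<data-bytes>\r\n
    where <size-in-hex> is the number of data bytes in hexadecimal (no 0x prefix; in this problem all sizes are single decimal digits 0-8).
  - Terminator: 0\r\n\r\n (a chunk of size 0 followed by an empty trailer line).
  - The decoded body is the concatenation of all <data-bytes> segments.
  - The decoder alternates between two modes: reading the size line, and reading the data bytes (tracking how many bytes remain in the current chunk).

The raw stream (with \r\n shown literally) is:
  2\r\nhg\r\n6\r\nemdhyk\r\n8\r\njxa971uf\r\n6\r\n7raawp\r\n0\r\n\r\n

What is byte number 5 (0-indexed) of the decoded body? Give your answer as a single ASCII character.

Chunk 1: stream[0..1]='2' size=0x2=2, data at stream[3..5]='hg' -> body[0..2], body so far='hg'
Chunk 2: stream[7..8]='6' size=0x6=6, data at stream[10..16]='emdhyk' -> body[2..8], body so far='hgemdhyk'
Chunk 3: stream[18..19]='8' size=0x8=8, data at stream[21..29]='jxa971uf' -> body[8..16], body so far='hgemdhykjxa971uf'
Chunk 4: stream[31..32]='6' size=0x6=6, data at stream[34..40]='7raawp' -> body[16..22], body so far='hgemdhykjxa971uf7raawp'
Chunk 5: stream[42..43]='0' size=0 (terminator). Final body='hgemdhykjxa971uf7raawp' (22 bytes)
Body byte 5 = 'h'

Answer: h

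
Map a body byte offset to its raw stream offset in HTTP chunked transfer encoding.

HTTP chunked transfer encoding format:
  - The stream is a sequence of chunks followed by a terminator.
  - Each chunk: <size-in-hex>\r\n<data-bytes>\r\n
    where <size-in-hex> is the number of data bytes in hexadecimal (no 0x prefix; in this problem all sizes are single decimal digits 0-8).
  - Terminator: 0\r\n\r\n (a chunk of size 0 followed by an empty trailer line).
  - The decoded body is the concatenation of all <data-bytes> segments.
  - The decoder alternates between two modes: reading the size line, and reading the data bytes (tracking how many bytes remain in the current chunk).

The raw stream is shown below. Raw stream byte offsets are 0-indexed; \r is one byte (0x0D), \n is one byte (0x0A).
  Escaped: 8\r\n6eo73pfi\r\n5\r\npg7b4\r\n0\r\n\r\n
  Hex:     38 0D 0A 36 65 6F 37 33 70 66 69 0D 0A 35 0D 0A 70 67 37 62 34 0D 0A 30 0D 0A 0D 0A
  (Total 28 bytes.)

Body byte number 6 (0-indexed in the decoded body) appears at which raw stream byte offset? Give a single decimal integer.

Answer: 9

Derivation:
Chunk 1: stream[0..1]='8' size=0x8=8, data at stream[3..11]='6eo73pfi' -> body[0..8], body so far='6eo73pfi'
Chunk 2: stream[13..14]='5' size=0x5=5, data at stream[16..21]='pg7b4' -> body[8..13], body so far='6eo73pfipg7b4'
Chunk 3: stream[23..24]='0' size=0 (terminator). Final body='6eo73pfipg7b4' (13 bytes)
Body byte 6 at stream offset 9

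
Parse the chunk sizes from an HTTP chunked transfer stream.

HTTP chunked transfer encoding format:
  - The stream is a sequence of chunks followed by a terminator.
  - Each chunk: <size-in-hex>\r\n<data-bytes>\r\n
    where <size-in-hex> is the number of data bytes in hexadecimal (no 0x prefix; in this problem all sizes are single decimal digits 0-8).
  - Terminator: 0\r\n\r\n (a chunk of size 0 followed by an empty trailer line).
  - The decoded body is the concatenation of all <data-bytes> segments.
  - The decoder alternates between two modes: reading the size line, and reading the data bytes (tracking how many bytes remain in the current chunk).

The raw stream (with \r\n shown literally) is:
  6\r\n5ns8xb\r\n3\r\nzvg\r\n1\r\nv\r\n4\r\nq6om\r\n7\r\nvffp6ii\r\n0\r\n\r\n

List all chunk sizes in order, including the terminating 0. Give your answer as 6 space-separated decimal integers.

Answer: 6 3 1 4 7 0

Derivation:
Chunk 1: stream[0..1]='6' size=0x6=6, data at stream[3..9]='5ns8xb' -> body[0..6], body so far='5ns8xb'
Chunk 2: stream[11..12]='3' size=0x3=3, data at stream[14..17]='zvg' -> body[6..9], body so far='5ns8xbzvg'
Chunk 3: stream[19..20]='1' size=0x1=1, data at stream[22..23]='v' -> body[9..10], body so far='5ns8xbzvgv'
Chunk 4: stream[25..26]='4' size=0x4=4, data at stream[28..32]='q6om' -> body[10..14], body so far='5ns8xbzvgvq6om'
Chunk 5: stream[34..35]='7' size=0x7=7, data at stream[37..44]='vffp6ii' -> body[14..21], body so far='5ns8xbzvgvq6omvffp6ii'
Chunk 6: stream[46..47]='0' size=0 (terminator). Final body='5ns8xbzvgvq6omvffp6ii' (21 bytes)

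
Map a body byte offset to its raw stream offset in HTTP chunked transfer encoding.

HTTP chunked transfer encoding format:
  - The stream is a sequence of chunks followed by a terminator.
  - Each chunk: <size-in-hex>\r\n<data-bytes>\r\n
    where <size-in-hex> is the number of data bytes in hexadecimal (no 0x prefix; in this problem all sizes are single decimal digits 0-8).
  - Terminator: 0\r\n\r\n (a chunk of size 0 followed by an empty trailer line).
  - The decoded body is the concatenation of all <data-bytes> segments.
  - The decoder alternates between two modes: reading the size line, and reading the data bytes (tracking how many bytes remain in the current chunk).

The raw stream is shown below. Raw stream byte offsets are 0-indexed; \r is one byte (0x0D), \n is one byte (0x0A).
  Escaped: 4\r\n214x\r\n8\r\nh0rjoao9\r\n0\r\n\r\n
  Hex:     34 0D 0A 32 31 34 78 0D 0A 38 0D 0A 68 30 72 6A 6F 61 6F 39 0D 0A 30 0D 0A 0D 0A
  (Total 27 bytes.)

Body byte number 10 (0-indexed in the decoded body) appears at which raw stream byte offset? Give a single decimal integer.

Answer: 18

Derivation:
Chunk 1: stream[0..1]='4' size=0x4=4, data at stream[3..7]='214x' -> body[0..4], body so far='214x'
Chunk 2: stream[9..10]='8' size=0x8=8, data at stream[12..20]='h0rjoao9' -> body[4..12], body so far='214xh0rjoao9'
Chunk 3: stream[22..23]='0' size=0 (terminator). Final body='214xh0rjoao9' (12 bytes)
Body byte 10 at stream offset 18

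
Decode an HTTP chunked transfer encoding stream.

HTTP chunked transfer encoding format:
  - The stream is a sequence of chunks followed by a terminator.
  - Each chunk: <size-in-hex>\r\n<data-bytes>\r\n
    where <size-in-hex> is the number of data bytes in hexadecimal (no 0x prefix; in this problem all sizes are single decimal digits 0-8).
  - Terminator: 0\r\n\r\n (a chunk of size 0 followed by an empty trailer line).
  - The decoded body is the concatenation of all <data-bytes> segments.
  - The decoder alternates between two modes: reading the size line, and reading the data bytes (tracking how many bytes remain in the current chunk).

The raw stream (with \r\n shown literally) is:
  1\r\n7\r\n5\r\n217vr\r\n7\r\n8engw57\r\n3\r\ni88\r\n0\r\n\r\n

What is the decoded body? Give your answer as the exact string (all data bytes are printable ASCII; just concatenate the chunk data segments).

Chunk 1: stream[0..1]='1' size=0x1=1, data at stream[3..4]='7' -> body[0..1], body so far='7'
Chunk 2: stream[6..7]='5' size=0x5=5, data at stream[9..14]='217vr' -> body[1..6], body so far='7217vr'
Chunk 3: stream[16..17]='7' size=0x7=7, data at stream[19..26]='8engw57' -> body[6..13], body so far='7217vr8engw57'
Chunk 4: stream[28..29]='3' size=0x3=3, data at stream[31..34]='i88' -> body[13..16], body so far='7217vr8engw57i88'
Chunk 5: stream[36..37]='0' size=0 (terminator). Final body='7217vr8engw57i88' (16 bytes)

Answer: 7217vr8engw57i88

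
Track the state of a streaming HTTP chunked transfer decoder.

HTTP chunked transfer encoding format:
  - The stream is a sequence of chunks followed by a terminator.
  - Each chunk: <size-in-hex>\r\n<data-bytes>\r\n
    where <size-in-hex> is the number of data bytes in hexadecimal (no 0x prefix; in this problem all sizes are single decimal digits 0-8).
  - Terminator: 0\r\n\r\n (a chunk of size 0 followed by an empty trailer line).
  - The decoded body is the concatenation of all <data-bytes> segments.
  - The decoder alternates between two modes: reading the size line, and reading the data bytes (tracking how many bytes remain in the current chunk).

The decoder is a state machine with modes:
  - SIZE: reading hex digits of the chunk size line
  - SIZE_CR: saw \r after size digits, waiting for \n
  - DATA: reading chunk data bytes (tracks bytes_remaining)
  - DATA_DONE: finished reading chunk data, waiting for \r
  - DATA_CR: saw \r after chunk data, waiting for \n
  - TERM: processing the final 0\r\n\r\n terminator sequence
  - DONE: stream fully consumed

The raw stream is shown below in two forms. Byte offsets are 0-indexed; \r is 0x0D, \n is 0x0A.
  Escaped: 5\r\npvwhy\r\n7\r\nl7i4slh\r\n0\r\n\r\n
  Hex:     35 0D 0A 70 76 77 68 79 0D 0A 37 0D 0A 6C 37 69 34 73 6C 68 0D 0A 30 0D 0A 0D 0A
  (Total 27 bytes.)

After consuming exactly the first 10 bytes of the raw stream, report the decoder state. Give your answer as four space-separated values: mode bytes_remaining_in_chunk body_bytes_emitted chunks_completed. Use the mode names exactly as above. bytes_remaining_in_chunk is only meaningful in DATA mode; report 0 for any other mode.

Answer: SIZE 0 5 1

Derivation:
Byte 0 = '5': mode=SIZE remaining=0 emitted=0 chunks_done=0
Byte 1 = 0x0D: mode=SIZE_CR remaining=0 emitted=0 chunks_done=0
Byte 2 = 0x0A: mode=DATA remaining=5 emitted=0 chunks_done=0
Byte 3 = 'p': mode=DATA remaining=4 emitted=1 chunks_done=0
Byte 4 = 'v': mode=DATA remaining=3 emitted=2 chunks_done=0
Byte 5 = 'w': mode=DATA remaining=2 emitted=3 chunks_done=0
Byte 6 = 'h': mode=DATA remaining=1 emitted=4 chunks_done=0
Byte 7 = 'y': mode=DATA_DONE remaining=0 emitted=5 chunks_done=0
Byte 8 = 0x0D: mode=DATA_CR remaining=0 emitted=5 chunks_done=0
Byte 9 = 0x0A: mode=SIZE remaining=0 emitted=5 chunks_done=1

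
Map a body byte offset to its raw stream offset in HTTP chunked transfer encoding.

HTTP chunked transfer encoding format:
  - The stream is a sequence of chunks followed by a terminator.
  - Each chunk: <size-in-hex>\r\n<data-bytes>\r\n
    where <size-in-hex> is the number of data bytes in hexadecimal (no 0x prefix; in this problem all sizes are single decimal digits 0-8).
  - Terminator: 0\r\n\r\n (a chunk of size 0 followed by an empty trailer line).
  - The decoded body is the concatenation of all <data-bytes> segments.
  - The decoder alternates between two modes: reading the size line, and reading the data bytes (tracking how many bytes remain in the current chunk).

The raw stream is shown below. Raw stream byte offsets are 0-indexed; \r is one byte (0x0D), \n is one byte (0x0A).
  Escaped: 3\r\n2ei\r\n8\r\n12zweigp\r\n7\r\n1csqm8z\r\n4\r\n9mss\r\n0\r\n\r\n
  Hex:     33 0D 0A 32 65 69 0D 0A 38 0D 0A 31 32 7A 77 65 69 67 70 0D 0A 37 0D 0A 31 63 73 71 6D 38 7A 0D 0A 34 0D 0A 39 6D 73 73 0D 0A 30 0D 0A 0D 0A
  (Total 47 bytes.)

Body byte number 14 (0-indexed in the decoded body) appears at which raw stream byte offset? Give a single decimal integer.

Answer: 27

Derivation:
Chunk 1: stream[0..1]='3' size=0x3=3, data at stream[3..6]='2ei' -> body[0..3], body so far='2ei'
Chunk 2: stream[8..9]='8' size=0x8=8, data at stream[11..19]='12zweigp' -> body[3..11], body so far='2ei12zweigp'
Chunk 3: stream[21..22]='7' size=0x7=7, data at stream[24..31]='1csqm8z' -> body[11..18], body so far='2ei12zweigp1csqm8z'
Chunk 4: stream[33..34]='4' size=0x4=4, data at stream[36..40]='9mss' -> body[18..22], body so far='2ei12zweigp1csqm8z9mss'
Chunk 5: stream[42..43]='0' size=0 (terminator). Final body='2ei12zweigp1csqm8z9mss' (22 bytes)
Body byte 14 at stream offset 27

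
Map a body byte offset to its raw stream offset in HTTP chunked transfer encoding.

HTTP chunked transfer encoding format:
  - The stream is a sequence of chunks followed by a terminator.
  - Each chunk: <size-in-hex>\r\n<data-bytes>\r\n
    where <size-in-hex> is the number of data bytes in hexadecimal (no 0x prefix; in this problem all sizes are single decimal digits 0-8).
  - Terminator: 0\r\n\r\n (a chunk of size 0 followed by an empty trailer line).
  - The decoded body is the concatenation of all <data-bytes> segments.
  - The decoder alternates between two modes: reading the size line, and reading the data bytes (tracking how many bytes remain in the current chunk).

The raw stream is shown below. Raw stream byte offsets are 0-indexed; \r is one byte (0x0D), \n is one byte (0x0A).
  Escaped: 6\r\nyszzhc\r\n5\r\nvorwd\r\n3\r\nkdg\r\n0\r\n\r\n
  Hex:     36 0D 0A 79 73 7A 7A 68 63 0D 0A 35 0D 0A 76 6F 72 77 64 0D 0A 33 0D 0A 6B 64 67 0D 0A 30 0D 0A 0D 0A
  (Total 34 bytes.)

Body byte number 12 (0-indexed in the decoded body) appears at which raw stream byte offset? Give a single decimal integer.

Answer: 25

Derivation:
Chunk 1: stream[0..1]='6' size=0x6=6, data at stream[3..9]='yszzhc' -> body[0..6], body so far='yszzhc'
Chunk 2: stream[11..12]='5' size=0x5=5, data at stream[14..19]='vorwd' -> body[6..11], body so far='yszzhcvorwd'
Chunk 3: stream[21..22]='3' size=0x3=3, data at stream[24..27]='kdg' -> body[11..14], body so far='yszzhcvorwdkdg'
Chunk 4: stream[29..30]='0' size=0 (terminator). Final body='yszzhcvorwdkdg' (14 bytes)
Body byte 12 at stream offset 25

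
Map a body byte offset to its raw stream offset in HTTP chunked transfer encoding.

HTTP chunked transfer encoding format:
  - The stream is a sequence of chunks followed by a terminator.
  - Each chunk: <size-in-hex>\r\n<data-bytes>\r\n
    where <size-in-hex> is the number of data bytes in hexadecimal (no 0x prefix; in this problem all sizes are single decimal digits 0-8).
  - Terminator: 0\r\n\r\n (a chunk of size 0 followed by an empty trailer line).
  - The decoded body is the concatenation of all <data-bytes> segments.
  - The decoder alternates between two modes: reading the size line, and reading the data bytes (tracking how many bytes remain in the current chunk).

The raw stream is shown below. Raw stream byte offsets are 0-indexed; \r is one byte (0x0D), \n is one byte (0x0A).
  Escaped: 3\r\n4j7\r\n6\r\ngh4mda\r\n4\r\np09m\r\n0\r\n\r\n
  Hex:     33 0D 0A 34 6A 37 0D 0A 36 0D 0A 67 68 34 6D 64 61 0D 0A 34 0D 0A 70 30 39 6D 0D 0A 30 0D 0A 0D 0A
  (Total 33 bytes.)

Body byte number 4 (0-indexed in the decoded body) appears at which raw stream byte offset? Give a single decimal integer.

Answer: 12

Derivation:
Chunk 1: stream[0..1]='3' size=0x3=3, data at stream[3..6]='4j7' -> body[0..3], body so far='4j7'
Chunk 2: stream[8..9]='6' size=0x6=6, data at stream[11..17]='gh4mda' -> body[3..9], body so far='4j7gh4mda'
Chunk 3: stream[19..20]='4' size=0x4=4, data at stream[22..26]='p09m' -> body[9..13], body so far='4j7gh4mdap09m'
Chunk 4: stream[28..29]='0' size=0 (terminator). Final body='4j7gh4mdap09m' (13 bytes)
Body byte 4 at stream offset 12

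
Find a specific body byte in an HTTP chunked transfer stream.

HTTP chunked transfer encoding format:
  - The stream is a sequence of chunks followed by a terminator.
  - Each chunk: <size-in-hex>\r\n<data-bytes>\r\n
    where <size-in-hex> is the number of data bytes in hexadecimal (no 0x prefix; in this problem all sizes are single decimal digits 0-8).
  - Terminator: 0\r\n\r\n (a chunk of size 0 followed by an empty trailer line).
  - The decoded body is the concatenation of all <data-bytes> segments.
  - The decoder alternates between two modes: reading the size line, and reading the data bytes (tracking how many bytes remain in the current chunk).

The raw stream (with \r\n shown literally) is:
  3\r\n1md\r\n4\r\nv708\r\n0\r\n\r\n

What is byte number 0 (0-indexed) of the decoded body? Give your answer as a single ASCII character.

Chunk 1: stream[0..1]='3' size=0x3=3, data at stream[3..6]='1md' -> body[0..3], body so far='1md'
Chunk 2: stream[8..9]='4' size=0x4=4, data at stream[11..15]='v708' -> body[3..7], body so far='1mdv708'
Chunk 3: stream[17..18]='0' size=0 (terminator). Final body='1mdv708' (7 bytes)
Body byte 0 = '1'

Answer: 1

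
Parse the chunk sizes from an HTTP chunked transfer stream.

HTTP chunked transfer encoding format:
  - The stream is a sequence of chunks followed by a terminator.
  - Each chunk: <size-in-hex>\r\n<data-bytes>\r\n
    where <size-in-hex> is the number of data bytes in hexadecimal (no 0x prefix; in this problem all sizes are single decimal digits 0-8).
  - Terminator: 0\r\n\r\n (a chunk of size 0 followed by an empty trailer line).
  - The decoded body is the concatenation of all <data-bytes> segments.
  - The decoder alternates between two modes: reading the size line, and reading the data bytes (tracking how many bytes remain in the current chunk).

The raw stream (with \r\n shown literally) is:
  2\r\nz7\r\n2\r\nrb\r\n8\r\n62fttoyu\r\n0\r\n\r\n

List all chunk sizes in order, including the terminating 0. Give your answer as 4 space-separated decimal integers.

Answer: 2 2 8 0

Derivation:
Chunk 1: stream[0..1]='2' size=0x2=2, data at stream[3..5]='z7' -> body[0..2], body so far='z7'
Chunk 2: stream[7..8]='2' size=0x2=2, data at stream[10..12]='rb' -> body[2..4], body so far='z7rb'
Chunk 3: stream[14..15]='8' size=0x8=8, data at stream[17..25]='62fttoyu' -> body[4..12], body so far='z7rb62fttoyu'
Chunk 4: stream[27..28]='0' size=0 (terminator). Final body='z7rb62fttoyu' (12 bytes)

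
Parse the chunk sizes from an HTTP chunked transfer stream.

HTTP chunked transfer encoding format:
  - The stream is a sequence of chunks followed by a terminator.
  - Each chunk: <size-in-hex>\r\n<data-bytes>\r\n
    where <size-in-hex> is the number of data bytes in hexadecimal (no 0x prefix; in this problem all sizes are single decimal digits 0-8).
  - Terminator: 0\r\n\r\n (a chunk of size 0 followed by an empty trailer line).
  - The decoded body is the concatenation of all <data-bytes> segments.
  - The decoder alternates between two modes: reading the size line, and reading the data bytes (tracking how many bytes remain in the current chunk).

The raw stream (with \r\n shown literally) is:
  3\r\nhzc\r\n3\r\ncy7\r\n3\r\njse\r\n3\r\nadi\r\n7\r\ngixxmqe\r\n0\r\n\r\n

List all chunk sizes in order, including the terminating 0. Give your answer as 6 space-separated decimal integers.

Answer: 3 3 3 3 7 0

Derivation:
Chunk 1: stream[0..1]='3' size=0x3=3, data at stream[3..6]='hzc' -> body[0..3], body so far='hzc'
Chunk 2: stream[8..9]='3' size=0x3=3, data at stream[11..14]='cy7' -> body[3..6], body so far='hzccy7'
Chunk 3: stream[16..17]='3' size=0x3=3, data at stream[19..22]='jse' -> body[6..9], body so far='hzccy7jse'
Chunk 4: stream[24..25]='3' size=0x3=3, data at stream[27..30]='adi' -> body[9..12], body so far='hzccy7jseadi'
Chunk 5: stream[32..33]='7' size=0x7=7, data at stream[35..42]='gixxmqe' -> body[12..19], body so far='hzccy7jseadigixxmqe'
Chunk 6: stream[44..45]='0' size=0 (terminator). Final body='hzccy7jseadigixxmqe' (19 bytes)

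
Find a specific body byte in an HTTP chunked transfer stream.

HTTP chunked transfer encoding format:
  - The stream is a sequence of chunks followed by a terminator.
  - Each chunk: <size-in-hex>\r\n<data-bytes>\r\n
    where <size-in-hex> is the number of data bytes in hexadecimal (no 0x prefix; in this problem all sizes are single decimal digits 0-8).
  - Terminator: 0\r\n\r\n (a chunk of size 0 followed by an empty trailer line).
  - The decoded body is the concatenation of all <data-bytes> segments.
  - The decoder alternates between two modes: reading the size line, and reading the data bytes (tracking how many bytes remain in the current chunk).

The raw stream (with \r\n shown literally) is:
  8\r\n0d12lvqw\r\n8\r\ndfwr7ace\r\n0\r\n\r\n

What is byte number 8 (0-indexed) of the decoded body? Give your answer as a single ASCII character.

Chunk 1: stream[0..1]='8' size=0x8=8, data at stream[3..11]='0d12lvqw' -> body[0..8], body so far='0d12lvqw'
Chunk 2: stream[13..14]='8' size=0x8=8, data at stream[16..24]='dfwr7ace' -> body[8..16], body so far='0d12lvqwdfwr7ace'
Chunk 3: stream[26..27]='0' size=0 (terminator). Final body='0d12lvqwdfwr7ace' (16 bytes)
Body byte 8 = 'd'

Answer: d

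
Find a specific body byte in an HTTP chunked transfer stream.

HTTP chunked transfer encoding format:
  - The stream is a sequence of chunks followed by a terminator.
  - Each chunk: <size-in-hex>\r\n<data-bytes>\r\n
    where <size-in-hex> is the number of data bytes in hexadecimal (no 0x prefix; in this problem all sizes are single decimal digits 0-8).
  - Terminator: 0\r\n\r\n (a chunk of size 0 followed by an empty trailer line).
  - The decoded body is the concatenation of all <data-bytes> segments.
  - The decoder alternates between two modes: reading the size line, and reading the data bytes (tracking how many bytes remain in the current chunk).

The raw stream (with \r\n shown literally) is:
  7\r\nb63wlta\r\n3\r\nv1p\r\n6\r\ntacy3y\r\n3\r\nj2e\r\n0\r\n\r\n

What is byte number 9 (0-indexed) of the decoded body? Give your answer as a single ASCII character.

Chunk 1: stream[0..1]='7' size=0x7=7, data at stream[3..10]='b63wlta' -> body[0..7], body so far='b63wlta'
Chunk 2: stream[12..13]='3' size=0x3=3, data at stream[15..18]='v1p' -> body[7..10], body so far='b63wltav1p'
Chunk 3: stream[20..21]='6' size=0x6=6, data at stream[23..29]='tacy3y' -> body[10..16], body so far='b63wltav1ptacy3y'
Chunk 4: stream[31..32]='3' size=0x3=3, data at stream[34..37]='j2e' -> body[16..19], body so far='b63wltav1ptacy3yj2e'
Chunk 5: stream[39..40]='0' size=0 (terminator). Final body='b63wltav1ptacy3yj2e' (19 bytes)
Body byte 9 = 'p'

Answer: p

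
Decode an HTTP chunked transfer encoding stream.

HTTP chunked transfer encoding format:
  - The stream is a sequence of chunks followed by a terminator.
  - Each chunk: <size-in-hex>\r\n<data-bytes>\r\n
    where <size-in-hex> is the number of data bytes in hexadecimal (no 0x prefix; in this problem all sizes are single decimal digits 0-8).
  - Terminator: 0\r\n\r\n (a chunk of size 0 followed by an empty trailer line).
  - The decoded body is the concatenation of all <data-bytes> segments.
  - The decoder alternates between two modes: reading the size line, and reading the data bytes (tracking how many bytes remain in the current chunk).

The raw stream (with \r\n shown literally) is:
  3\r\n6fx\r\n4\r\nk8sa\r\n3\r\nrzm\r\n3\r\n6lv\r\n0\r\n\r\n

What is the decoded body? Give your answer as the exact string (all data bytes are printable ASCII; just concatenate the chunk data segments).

Chunk 1: stream[0..1]='3' size=0x3=3, data at stream[3..6]='6fx' -> body[0..3], body so far='6fx'
Chunk 2: stream[8..9]='4' size=0x4=4, data at stream[11..15]='k8sa' -> body[3..7], body so far='6fxk8sa'
Chunk 3: stream[17..18]='3' size=0x3=3, data at stream[20..23]='rzm' -> body[7..10], body so far='6fxk8sarzm'
Chunk 4: stream[25..26]='3' size=0x3=3, data at stream[28..31]='6lv' -> body[10..13], body so far='6fxk8sarzm6lv'
Chunk 5: stream[33..34]='0' size=0 (terminator). Final body='6fxk8sarzm6lv' (13 bytes)

Answer: 6fxk8sarzm6lv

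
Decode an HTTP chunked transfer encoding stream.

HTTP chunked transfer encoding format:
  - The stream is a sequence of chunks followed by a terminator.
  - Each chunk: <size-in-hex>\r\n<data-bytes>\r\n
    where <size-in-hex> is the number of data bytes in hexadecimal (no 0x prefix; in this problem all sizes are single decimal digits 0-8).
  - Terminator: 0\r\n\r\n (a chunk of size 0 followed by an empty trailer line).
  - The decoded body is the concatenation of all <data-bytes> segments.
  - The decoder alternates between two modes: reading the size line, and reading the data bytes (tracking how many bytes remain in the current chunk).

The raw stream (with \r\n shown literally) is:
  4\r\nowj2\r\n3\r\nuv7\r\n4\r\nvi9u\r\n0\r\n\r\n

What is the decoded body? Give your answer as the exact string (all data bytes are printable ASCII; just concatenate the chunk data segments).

Chunk 1: stream[0..1]='4' size=0x4=4, data at stream[3..7]='owj2' -> body[0..4], body so far='owj2'
Chunk 2: stream[9..10]='3' size=0x3=3, data at stream[12..15]='uv7' -> body[4..7], body so far='owj2uv7'
Chunk 3: stream[17..18]='4' size=0x4=4, data at stream[20..24]='vi9u' -> body[7..11], body so far='owj2uv7vi9u'
Chunk 4: stream[26..27]='0' size=0 (terminator). Final body='owj2uv7vi9u' (11 bytes)

Answer: owj2uv7vi9u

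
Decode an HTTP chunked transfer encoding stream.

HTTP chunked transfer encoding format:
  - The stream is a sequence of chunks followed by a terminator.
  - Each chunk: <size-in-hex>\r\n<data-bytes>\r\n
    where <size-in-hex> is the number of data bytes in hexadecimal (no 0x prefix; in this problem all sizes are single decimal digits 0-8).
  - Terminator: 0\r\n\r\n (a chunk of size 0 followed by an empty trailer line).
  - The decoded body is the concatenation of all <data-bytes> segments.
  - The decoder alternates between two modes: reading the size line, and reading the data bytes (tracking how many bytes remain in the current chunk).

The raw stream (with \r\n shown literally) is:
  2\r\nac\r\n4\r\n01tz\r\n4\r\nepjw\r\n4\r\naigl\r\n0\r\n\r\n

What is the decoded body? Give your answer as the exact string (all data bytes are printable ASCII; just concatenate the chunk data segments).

Chunk 1: stream[0..1]='2' size=0x2=2, data at stream[3..5]='ac' -> body[0..2], body so far='ac'
Chunk 2: stream[7..8]='4' size=0x4=4, data at stream[10..14]='01tz' -> body[2..6], body so far='ac01tz'
Chunk 3: stream[16..17]='4' size=0x4=4, data at stream[19..23]='epjw' -> body[6..10], body so far='ac01tzepjw'
Chunk 4: stream[25..26]='4' size=0x4=4, data at stream[28..32]='aigl' -> body[10..14], body so far='ac01tzepjwaigl'
Chunk 5: stream[34..35]='0' size=0 (terminator). Final body='ac01tzepjwaigl' (14 bytes)

Answer: ac01tzepjwaigl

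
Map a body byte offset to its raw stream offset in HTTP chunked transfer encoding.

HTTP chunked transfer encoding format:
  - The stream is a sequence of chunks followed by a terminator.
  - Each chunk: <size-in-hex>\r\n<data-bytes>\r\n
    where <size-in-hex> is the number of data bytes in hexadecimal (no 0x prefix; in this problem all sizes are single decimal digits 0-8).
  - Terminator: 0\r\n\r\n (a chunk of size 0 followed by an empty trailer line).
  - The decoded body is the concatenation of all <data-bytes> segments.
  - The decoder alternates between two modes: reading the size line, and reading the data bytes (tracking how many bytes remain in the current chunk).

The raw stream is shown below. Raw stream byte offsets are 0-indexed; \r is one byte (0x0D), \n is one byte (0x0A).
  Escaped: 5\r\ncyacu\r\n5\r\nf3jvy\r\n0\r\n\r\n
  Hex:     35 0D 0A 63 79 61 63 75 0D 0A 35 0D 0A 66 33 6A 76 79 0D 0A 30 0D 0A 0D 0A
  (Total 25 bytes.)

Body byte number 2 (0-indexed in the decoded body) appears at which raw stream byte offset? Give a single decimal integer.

Chunk 1: stream[0..1]='5' size=0x5=5, data at stream[3..8]='cyacu' -> body[0..5], body so far='cyacu'
Chunk 2: stream[10..11]='5' size=0x5=5, data at stream[13..18]='f3jvy' -> body[5..10], body so far='cyacuf3jvy'
Chunk 3: stream[20..21]='0' size=0 (terminator). Final body='cyacuf3jvy' (10 bytes)
Body byte 2 at stream offset 5

Answer: 5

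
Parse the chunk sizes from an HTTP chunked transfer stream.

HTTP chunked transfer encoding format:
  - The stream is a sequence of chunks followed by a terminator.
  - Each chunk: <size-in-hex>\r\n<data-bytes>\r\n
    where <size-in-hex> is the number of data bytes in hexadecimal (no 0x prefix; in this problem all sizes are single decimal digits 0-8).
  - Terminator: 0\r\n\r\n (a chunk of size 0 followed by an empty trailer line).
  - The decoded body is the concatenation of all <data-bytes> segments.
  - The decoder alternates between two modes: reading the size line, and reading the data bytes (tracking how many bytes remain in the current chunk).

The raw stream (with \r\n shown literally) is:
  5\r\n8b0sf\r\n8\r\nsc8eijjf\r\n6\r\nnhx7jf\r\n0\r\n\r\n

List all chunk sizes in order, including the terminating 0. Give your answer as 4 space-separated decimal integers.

Chunk 1: stream[0..1]='5' size=0x5=5, data at stream[3..8]='8b0sf' -> body[0..5], body so far='8b0sf'
Chunk 2: stream[10..11]='8' size=0x8=8, data at stream[13..21]='sc8eijjf' -> body[5..13], body so far='8b0sfsc8eijjf'
Chunk 3: stream[23..24]='6' size=0x6=6, data at stream[26..32]='nhx7jf' -> body[13..19], body so far='8b0sfsc8eijjfnhx7jf'
Chunk 4: stream[34..35]='0' size=0 (terminator). Final body='8b0sfsc8eijjfnhx7jf' (19 bytes)

Answer: 5 8 6 0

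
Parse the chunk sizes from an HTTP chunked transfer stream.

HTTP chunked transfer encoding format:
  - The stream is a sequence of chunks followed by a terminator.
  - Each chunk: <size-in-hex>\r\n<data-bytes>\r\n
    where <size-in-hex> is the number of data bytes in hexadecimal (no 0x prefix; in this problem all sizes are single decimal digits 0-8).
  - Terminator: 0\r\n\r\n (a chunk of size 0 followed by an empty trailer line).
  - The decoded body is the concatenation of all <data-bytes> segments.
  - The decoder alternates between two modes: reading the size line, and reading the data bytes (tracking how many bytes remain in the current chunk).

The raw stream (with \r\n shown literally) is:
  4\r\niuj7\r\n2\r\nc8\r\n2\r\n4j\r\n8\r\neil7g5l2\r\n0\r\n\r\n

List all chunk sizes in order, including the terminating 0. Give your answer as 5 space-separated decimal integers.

Answer: 4 2 2 8 0

Derivation:
Chunk 1: stream[0..1]='4' size=0x4=4, data at stream[3..7]='iuj7' -> body[0..4], body so far='iuj7'
Chunk 2: stream[9..10]='2' size=0x2=2, data at stream[12..14]='c8' -> body[4..6], body so far='iuj7c8'
Chunk 3: stream[16..17]='2' size=0x2=2, data at stream[19..21]='4j' -> body[6..8], body so far='iuj7c84j'
Chunk 4: stream[23..24]='8' size=0x8=8, data at stream[26..34]='eil7g5l2' -> body[8..16], body so far='iuj7c84jeil7g5l2'
Chunk 5: stream[36..37]='0' size=0 (terminator). Final body='iuj7c84jeil7g5l2' (16 bytes)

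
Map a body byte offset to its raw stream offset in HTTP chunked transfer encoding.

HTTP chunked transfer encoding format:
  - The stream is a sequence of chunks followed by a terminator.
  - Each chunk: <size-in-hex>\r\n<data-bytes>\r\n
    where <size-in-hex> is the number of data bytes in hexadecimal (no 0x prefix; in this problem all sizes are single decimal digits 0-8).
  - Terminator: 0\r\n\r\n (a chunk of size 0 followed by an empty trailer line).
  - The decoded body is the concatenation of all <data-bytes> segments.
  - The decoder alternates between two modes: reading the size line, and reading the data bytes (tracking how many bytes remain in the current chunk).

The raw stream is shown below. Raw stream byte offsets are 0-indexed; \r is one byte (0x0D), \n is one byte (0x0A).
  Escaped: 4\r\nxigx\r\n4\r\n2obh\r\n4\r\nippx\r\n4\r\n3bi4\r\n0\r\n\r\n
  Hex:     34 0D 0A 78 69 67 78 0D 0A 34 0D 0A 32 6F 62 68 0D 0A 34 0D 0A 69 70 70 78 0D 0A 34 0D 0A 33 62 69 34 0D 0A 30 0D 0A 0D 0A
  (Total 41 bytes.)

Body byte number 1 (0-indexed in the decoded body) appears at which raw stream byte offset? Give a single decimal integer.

Chunk 1: stream[0..1]='4' size=0x4=4, data at stream[3..7]='xigx' -> body[0..4], body so far='xigx'
Chunk 2: stream[9..10]='4' size=0x4=4, data at stream[12..16]='2obh' -> body[4..8], body so far='xigx2obh'
Chunk 3: stream[18..19]='4' size=0x4=4, data at stream[21..25]='ippx' -> body[8..12], body so far='xigx2obhippx'
Chunk 4: stream[27..28]='4' size=0x4=4, data at stream[30..34]='3bi4' -> body[12..16], body so far='xigx2obhippx3bi4'
Chunk 5: stream[36..37]='0' size=0 (terminator). Final body='xigx2obhippx3bi4' (16 bytes)
Body byte 1 at stream offset 4

Answer: 4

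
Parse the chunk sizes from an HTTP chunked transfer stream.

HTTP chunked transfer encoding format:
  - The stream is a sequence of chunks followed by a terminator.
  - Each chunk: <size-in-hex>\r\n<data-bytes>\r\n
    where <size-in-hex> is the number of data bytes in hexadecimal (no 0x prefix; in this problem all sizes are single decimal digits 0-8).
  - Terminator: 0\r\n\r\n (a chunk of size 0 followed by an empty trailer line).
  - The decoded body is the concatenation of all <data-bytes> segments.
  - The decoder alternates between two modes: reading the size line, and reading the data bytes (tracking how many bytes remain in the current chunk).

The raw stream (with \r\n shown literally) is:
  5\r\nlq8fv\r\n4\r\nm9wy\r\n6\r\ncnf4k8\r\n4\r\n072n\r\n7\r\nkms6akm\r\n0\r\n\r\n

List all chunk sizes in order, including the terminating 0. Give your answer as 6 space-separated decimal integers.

Answer: 5 4 6 4 7 0

Derivation:
Chunk 1: stream[0..1]='5' size=0x5=5, data at stream[3..8]='lq8fv' -> body[0..5], body so far='lq8fv'
Chunk 2: stream[10..11]='4' size=0x4=4, data at stream[13..17]='m9wy' -> body[5..9], body so far='lq8fvm9wy'
Chunk 3: stream[19..20]='6' size=0x6=6, data at stream[22..28]='cnf4k8' -> body[9..15], body so far='lq8fvm9wycnf4k8'
Chunk 4: stream[30..31]='4' size=0x4=4, data at stream[33..37]='072n' -> body[15..19], body so far='lq8fvm9wycnf4k8072n'
Chunk 5: stream[39..40]='7' size=0x7=7, data at stream[42..49]='kms6akm' -> body[19..26], body so far='lq8fvm9wycnf4k8072nkms6akm'
Chunk 6: stream[51..52]='0' size=0 (terminator). Final body='lq8fvm9wycnf4k8072nkms6akm' (26 bytes)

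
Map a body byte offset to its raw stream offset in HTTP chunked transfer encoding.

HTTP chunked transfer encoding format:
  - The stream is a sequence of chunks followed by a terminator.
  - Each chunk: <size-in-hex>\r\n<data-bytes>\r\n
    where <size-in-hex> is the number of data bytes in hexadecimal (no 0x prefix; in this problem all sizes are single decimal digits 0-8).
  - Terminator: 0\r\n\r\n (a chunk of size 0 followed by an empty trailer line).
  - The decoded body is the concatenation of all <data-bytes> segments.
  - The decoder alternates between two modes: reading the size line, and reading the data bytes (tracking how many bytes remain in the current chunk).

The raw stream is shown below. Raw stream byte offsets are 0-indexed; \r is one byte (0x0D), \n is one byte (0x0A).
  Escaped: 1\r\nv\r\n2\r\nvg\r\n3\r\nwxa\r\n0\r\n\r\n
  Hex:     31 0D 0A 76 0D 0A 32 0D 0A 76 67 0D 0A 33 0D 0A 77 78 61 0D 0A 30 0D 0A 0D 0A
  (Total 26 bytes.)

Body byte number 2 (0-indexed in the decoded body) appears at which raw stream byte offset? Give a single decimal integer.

Answer: 10

Derivation:
Chunk 1: stream[0..1]='1' size=0x1=1, data at stream[3..4]='v' -> body[0..1], body so far='v'
Chunk 2: stream[6..7]='2' size=0x2=2, data at stream[9..11]='vg' -> body[1..3], body so far='vvg'
Chunk 3: stream[13..14]='3' size=0x3=3, data at stream[16..19]='wxa' -> body[3..6], body so far='vvgwxa'
Chunk 4: stream[21..22]='0' size=0 (terminator). Final body='vvgwxa' (6 bytes)
Body byte 2 at stream offset 10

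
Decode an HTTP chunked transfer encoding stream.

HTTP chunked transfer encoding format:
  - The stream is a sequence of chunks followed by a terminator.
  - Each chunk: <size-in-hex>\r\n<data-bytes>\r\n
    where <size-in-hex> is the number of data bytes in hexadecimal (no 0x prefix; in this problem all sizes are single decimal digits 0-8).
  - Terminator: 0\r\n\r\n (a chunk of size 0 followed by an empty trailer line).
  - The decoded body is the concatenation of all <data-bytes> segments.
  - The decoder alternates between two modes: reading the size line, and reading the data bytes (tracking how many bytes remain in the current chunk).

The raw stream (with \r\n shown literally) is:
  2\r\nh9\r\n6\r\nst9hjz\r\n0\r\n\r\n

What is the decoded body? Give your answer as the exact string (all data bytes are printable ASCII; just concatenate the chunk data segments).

Chunk 1: stream[0..1]='2' size=0x2=2, data at stream[3..5]='h9' -> body[0..2], body so far='h9'
Chunk 2: stream[7..8]='6' size=0x6=6, data at stream[10..16]='st9hjz' -> body[2..8], body so far='h9st9hjz'
Chunk 3: stream[18..19]='0' size=0 (terminator). Final body='h9st9hjz' (8 bytes)

Answer: h9st9hjz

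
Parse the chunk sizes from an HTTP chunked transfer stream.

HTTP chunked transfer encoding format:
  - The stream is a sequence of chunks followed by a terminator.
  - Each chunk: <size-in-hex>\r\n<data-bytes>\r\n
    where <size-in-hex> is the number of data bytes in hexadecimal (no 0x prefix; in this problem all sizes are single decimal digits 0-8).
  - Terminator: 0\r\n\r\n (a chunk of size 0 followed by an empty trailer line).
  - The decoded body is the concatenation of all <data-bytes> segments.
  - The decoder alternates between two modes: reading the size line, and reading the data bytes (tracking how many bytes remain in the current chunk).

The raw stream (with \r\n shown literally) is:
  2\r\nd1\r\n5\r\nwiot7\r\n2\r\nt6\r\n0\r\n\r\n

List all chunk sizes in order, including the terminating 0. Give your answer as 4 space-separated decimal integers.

Chunk 1: stream[0..1]='2' size=0x2=2, data at stream[3..5]='d1' -> body[0..2], body so far='d1'
Chunk 2: stream[7..8]='5' size=0x5=5, data at stream[10..15]='wiot7' -> body[2..7], body so far='d1wiot7'
Chunk 3: stream[17..18]='2' size=0x2=2, data at stream[20..22]='t6' -> body[7..9], body so far='d1wiot7t6'
Chunk 4: stream[24..25]='0' size=0 (terminator). Final body='d1wiot7t6' (9 bytes)

Answer: 2 5 2 0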